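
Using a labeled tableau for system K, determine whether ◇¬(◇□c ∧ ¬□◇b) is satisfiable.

Yes, satisfiable

1. ◇¬(◇□c ∧ ¬□◇b), w0
2. ¬(◇□c ∧ ¬□◇b), w1
3. □◇b, w1
Accessibility: w0Rw1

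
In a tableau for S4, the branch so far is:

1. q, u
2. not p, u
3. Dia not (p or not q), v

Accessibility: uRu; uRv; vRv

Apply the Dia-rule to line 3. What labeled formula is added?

a fresh world w with vRw, and not (p or not q) at w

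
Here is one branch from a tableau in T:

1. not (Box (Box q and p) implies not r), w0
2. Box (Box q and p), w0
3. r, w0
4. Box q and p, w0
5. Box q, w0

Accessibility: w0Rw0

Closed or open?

Open

No world carries both an atom and its negation.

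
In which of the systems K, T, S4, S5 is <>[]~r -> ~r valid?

S5-tableau for the negation ~(<>[]~r -> ~r):
1. ~(<>[]~r -> ~r), u
2. <>[]~r, u
3. r, u
4. []~r, v
5. ~r, u
Accessibility: uRu, uRv, vRu, vRv
Branch closes: r and ~r both at u.
Every branch closes (one shown): valid in S5.
S4-tableau for the negation ~(<>[]~r -> ~r):
1. ~(<>[]~r -> ~r), u
2. <>[]~r, u
3. r, u
4. []~r, v
5. ~r, v
Accessibility: uRu, uRv, vRv
Complete open branch: countermodel on an S4-frame, so not valid in S4, nor in K, T (the same frame is also a K-frame and a T-frame).

S5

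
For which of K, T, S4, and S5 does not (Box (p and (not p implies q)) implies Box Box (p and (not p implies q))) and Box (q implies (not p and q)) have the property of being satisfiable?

K, T

T-tableau for the formula:
1. not (Box (p and (not p implies q)) implies Box Box (p and (not p implies q))) and Box (q implies (not p and q)), w0
2. not (Box (p and (not p implies q)) implies Box Box (p and (not p implies q))), w0
3. Box (q implies (not p and q)), w0
4. Box (p and (not p implies q)), w0
5. not Box Box (p and (not p implies q)), w0
6. q implies (not p and q), w0
7. p and (not p implies q), w0
8. p, w0
9. not p implies q, w0
10. not q, w0
11. not Box (p and (not p implies q)), w1
12. q implies (not p and q), w1
13. p and (not p implies q), w1
14. p, w1
15. not p implies q, w1
16. not q, w1
17. not (p and (not p implies q)), w2
18. not (not p implies q), w2
19. not p, w2
20. not q, w2
Accessibility: w0Rw0, w0Rw1, w1Rw1, w1Rw2, w2Rw2
Complete open branch: satisfiable in T, hence also in K (this T-model is also a K-model).
S4-tableau for the formula:
1. not (Box (p and (not p implies q)) implies Box Box (p and (not p implies q))) and Box (q implies (not p and q)), w0
2. not (Box (p and (not p implies q)) implies Box Box (p and (not p implies q))), w0
3. Box (q implies (not p and q)), w0
4. Box (p and (not p implies q)), w0
5. not Box Box (p and (not p implies q)), w0
6. q implies (not p and q), w0
7. p and (not p implies q), w0
8. p, w0
9. not p implies q, w0
10. not q, w0
11. not Box (p and (not p implies q)), w1
12. q implies (not p and q), w1
13. p and (not p implies q), w1
14. p, w1
15. not p implies q, w1
16. not q, w1
17. not (p and (not p implies q)), w2
18. q implies (not p and q), w2
19. p and (not p implies q), w2
20. p, w2
21. not p implies q, w2
22. not (not p implies q), w2
23. not p, w2
24. not q, w2
Accessibility: w0Rw0, w0Rw1, w0Rw2, w1Rw1, w1Rw2, w2Rw2
Branch closes: p and not p both at w2.
Every branch closes (one shown): unsatisfiable in S4, hence also in S5 (every S5-frame is an S4-frame).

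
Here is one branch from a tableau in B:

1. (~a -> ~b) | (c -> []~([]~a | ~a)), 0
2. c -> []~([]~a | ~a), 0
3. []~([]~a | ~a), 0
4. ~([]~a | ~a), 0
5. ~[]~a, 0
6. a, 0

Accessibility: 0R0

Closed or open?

Open

There is no literal clash: for every atom and world, at most one sign appears.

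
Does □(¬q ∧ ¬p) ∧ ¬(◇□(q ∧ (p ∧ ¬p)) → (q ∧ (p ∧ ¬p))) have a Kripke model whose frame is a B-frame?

No, unsatisfiable

1. □(¬q ∧ ¬p) ∧ ¬(◇□(q ∧ (p ∧ ¬p)) → (q ∧ (p ∧ ¬p))), u
2. □(¬q ∧ ¬p), u
3. ¬(◇□(q ∧ (p ∧ ¬p)) → (q ∧ (p ∧ ¬p))), u
4. ◇□(q ∧ (p ∧ ¬p)), u
5. ¬(q ∧ (p ∧ ¬p)), u
6. ¬q ∧ ¬p, u
7. ¬q, u
8. ¬p, u
9. ¬(p ∧ ¬p), u
10. □(q ∧ (p ∧ ¬p)), v
11. ¬q ∧ ¬p, v
12. ¬q, v
13. ¬p, v
14. q ∧ (p ∧ ¬p), u
15. q, u
16. p ∧ ¬p, u
Accessibility: uRu, uRv, vRu, vRv
Branch closes: q and ¬q both at u.
All branches of the tableau close; one closing branch shown above.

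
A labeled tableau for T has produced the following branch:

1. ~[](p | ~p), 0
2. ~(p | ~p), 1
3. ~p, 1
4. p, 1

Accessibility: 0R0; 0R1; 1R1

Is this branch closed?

Both p and ~p appear at 1.

Yes, closed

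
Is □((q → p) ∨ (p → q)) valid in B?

Tableau for the negation ¬□((q → p) ∨ (p → q)):
1. ¬□((q → p) ∨ (p → q)), 0
2. ¬((q → p) ∨ (p → q)), 1
3. ¬(q → p), 1
4. ¬(p → q), 1
5. q, 1
6. ¬p, 1
7. p, 1
8. ¬q, 1
Accessibility: 0R0, 0R1, 1R0, 1R1
Branch closes: p and ¬p both at 1.
All branches of the negation close; one closing branch shown above.

Valid in B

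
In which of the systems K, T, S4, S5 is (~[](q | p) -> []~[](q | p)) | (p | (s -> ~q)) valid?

S5

S4-tableau for the negation ~((~[](q | p) -> []~[](q | p)) | (p | (s -> ~q))):
1. ~((~[](q | p) -> []~[](q | p)) | (p | (s -> ~q))), 0
2. ~(~[](q | p) -> []~[](q | p)), 0
3. ~(p | (s -> ~q)), 0
4. ~[](q | p), 0
5. ~[]~[](q | p), 0
6. ~p, 0
7. ~(s -> ~q), 0
8. s, 0
9. q, 0
10. ~(q | p), 1
11. ~q, 1
12. ~p, 1
13. [](q | p), 2
14. q | p, 2
15. p, 2
Accessibility: 0R0, 0R1, 0R2, 1R1, 2R2
Complete open branch: countermodel on an S4-frame, so not valid in S4, nor in K, T (the same frame is also a K-frame and a T-frame).
S5-tableau for the negation ~((~[](q | p) -> []~[](q | p)) | (p | (s -> ~q))):
1. ~((~[](q | p) -> []~[](q | p)) | (p | (s -> ~q))), 0
2. ~(~[](q | p) -> []~[](q | p)), 0
3. ~(p | (s -> ~q)), 0
4. ~[](q | p), 0
5. ~[]~[](q | p), 0
6. ~p, 0
7. ~(s -> ~q), 0
8. s, 0
9. q, 0
10. ~(q | p), 1
11. ~q, 1
12. ~p, 1
13. [](q | p), 2
14. q | p, 0
15. q | p, 1
16. q | p, 2
17. p, 1
Accessibility: 0R0, 0R1, 0R2, 1R0, 1R1, 1R2, 2R0, 2R1, 2R2
Branch closes: p and ~p both at 1.
Every branch closes (one shown): valid in S5.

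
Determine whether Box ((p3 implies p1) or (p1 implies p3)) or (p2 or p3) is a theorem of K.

Tableau for the negation not (Box ((p3 implies p1) or (p1 implies p3)) or (p2 or p3)):
1. not (Box ((p3 implies p1) or (p1 implies p3)) or (p2 or p3)), w0
2. not Box ((p3 implies p1) or (p1 implies p3)), w0
3. not (p2 or p3), w0
4. not p2, w0
5. not p3, w0
6. not ((p3 implies p1) or (p1 implies p3)), w1
7. not (p3 implies p1), w1
8. not (p1 implies p3), w1
9. p3, w1
10. not p1, w1
11. p1, w1
12. not p3, w1
Accessibility: w0Rw1
Branch closes: p1 and not p1 both at w1.
Every branch of the negation's tableau closes; the branch above is one of them.

Valid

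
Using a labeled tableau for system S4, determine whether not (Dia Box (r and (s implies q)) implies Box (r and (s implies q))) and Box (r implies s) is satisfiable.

Yes, satisfiable

1. not (Dia Box (r and (s implies q)) implies Box (r and (s implies q))) and Box (r implies s), w0
2. not (Dia Box (r and (s implies q)) implies Box (r and (s implies q))), w0   [and-rule on 1]
3. Box (r implies s), w0   [and-rule on 1]
4. Dia Box (r and (s implies q)), w0   [neg-implies-rule on 2]
5. not Box (r and (s implies q)), w0   [neg-implies-rule on 2]
6. r implies s, w0   [Box-rule on 3 via w0Rw0]
7. s, w0   [implies-rule on 6 (branches; this branch)]
8. Box (r and (s implies q)), w1   [Dia-rule on 4: fresh world w1, w0Rw1]
9. r implies s, w1   [Box-rule on 3 via w0Rw1]
10. r and (s implies q), w1   [Box-rule on 8 via w1Rw1]
11. r, w1   [and-rule on 10]
12. s implies q, w1   [and-rule on 10]
13. s, w1   [implies-rule on 9 (branches; this branch)]
14. q, w1   [implies-rule on 12 (branches; this branch)]
15. not (r and (s implies q)), w2   [neg-Box-rule on 5: fresh world w2, w0Rw2]
16. r implies s, w2   [Box-rule on 3 via w0Rw2]
17. not (s implies q), w2   [neg-and-rule on 15 (branches; this branch)]
18. s, w2   [neg-implies-rule on 17]
19. not q, w2   [neg-implies-rule on 17]
Accessibility: w0Rw0, w0Rw1, w0Rw2, w1Rw1, w2Rw2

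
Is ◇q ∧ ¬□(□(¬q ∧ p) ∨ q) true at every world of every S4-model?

Tableau for the negation ¬(◇q ∧ ¬□(□(¬q ∧ p) ∨ q)):
1. ¬(◇q ∧ ¬□(□(¬q ∧ p) ∨ q)), w0
2. □(□(¬q ∧ p) ∨ q), w0
3. □(¬q ∧ p) ∨ q, w0
4. q, w0
Accessibility: w0Rw0
The negation has an open branch (countermodel exists).

Invalid (countermodel exists)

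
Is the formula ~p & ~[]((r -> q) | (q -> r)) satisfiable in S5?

1. ~p & ~[]((r -> q) | (q -> r)), u
2. ~p, u
3. ~[]((r -> q) | (q -> r)), u
4. ~((r -> q) | (q -> r)), v
5. ~(r -> q), v
6. ~(q -> r), v
7. r, v
8. ~q, v
9. q, v
10. ~r, v
Accessibility: uRu, uRv, vRu, vRv
Branch closes: q and ~q both at v.
(One branch shown.) All branches close.

No, unsatisfiable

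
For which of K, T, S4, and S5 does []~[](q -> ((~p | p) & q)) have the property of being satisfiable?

K

K-tableau for the formula:
1. []~[](q -> ((~p | p) & q)), u
Complete open branch: satisfiable in K.
T-tableau for the formula:
1. []~[](q -> ((~p | p) & q)), u
2. ~[](q -> ((~p | p) & q)), u   [[]-rule on 1 via uRu]
3. ~(q -> ((~p | p) & q)), v   [~[]-rule on 2: fresh world v, uRv]
4. q, v   [~->-rule on 3]
5. ~((~p | p) & q), v   [~->-rule on 3]
6. ~[](q -> ((~p | p) & q)), v   [[]-rule on 1 via uRv]
7. ~(~p | p), v   [~&-rule on 5 (branches; this branch)]
8. p, v   [~|-rule on 7]
9. ~p, v   [~|-rule on 7]
Accessibility: uRu, uRv, vRv
Branch closes: p and ~p both at v.
Every branch closes (one shown): unsatisfiable in T, hence also in S4, S5 (every S4/S5-frame is a T-frame).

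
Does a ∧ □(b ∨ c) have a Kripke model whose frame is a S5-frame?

1. a ∧ □(b ∨ c), w0
2. a, w0
3. □(b ∨ c), w0
4. b ∨ c, w0
5. c, w0
Accessibility: w0Rw0

Satisfiable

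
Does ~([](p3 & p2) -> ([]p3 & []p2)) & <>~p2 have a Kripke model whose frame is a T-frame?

No, unsatisfiable

1. ~([](p3 & p2) -> ([]p3 & []p2)) & <>~p2, 0
2. ~([](p3 & p2) -> ([]p3 & []p2)), 0
3. <>~p2, 0
4. [](p3 & p2), 0
5. ~([]p3 & []p2), 0
6. p3 & p2, 0
7. p3, 0
8. p2, 0
9. ~[]p2, 0
10. ~p2, 1
11. p3 & p2, 1
12. p3, 1
13. p2, 1
Accessibility: 0R0, 0R1, 1R1
Branch closes: p2 and ~p2 both at 1.
All branches of the tableau close; one closing branch shown above.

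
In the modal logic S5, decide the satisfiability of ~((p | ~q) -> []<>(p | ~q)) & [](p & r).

1. ~((p | ~q) -> []<>(p | ~q)) & [](p & r), u
2. ~((p | ~q) -> []<>(p | ~q)), u   [&-rule on 1]
3. [](p & r), u   [&-rule on 1]
4. p | ~q, u   [~->-rule on 2]
5. ~[]<>(p | ~q), u   [~->-rule on 2]
6. p & r, u   [[]-rule on 3 via uRu]
7. p, u   [&-rule on 6]
8. r, u   [&-rule on 6]
9. ~q, u   [|-rule on 4 (branches; this branch)]
10. ~<>(p | ~q), v   [~[]-rule on 5: fresh world v, uRv]
11. p & r, v   [[]-rule on 3 via uRv]
12. p, v   [&-rule on 11]
13. r, v   [&-rule on 11]
14. ~(p | ~q), u   [~<>-rule on 10 via vRu]
15. ~p, u   [~|-rule on 14]
16. q, u   [~|-rule on 14]
Accessibility: uRu, uRv, vRu, vRv
Branch closes: p and ~p both at u.
(One branch shown.) All branches close.

Unsatisfiable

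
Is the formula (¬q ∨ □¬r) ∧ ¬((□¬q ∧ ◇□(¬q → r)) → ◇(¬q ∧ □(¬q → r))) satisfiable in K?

1. (¬q ∨ □¬r) ∧ ¬((□¬q ∧ ◇□(¬q → r)) → ◇(¬q ∧ □(¬q → r))), w0
2. ¬q ∨ □¬r, w0
3. ¬((□¬q ∧ ◇□(¬q → r)) → ◇(¬q ∧ □(¬q → r))), w0
4. □¬q ∧ ◇□(¬q → r), w0
5. ¬◇(¬q ∧ □(¬q → r)), w0
6. □¬q, w0
7. ◇□(¬q → r), w0
8. □¬r, w0
9. □(¬q → r), w1
10. ¬(¬q ∧ □(¬q → r)), w1
11. ¬q, w1
12. ¬r, w1
13. ¬□(¬q → r), w1
14. ¬(¬q → r), w2
15. ¬q, w2
16. ¬r, w2
17. ¬q → r, w2
18. r, w2
Accessibility: w0Rw1, w1Rw2
Branch closes: r and ¬r both at w2.
All branches of the tableau close; one closing branch shown above.

No, unsatisfiable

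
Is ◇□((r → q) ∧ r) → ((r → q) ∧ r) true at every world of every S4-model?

Tableau for the negation ¬(◇□((r → q) ∧ r) → ((r → q) ∧ r)):
1. ¬(◇□((r → q) ∧ r) → ((r → q) ∧ r)), 0
2. ◇□((r → q) ∧ r), 0   [¬→-rule on 1]
3. ¬((r → q) ∧ r), 0   [¬→-rule on 1]
4. ¬r, 0   [¬∧-rule on 3 (branches; this branch)]
5. □((r → q) ∧ r), 1   [◇-rule on 2: fresh world 1, 0R1]
6. (r → q) ∧ r, 1   [□-rule on 5 via 1R1]
7. r → q, 1   [∧-rule on 6]
8. r, 1   [∧-rule on 6]
9. q, 1   [→-rule on 7 (branches; this branch)]
Accessibility: 0R0, 0R1, 1R1
The negation has an open branch (countermodel exists).

No, not valid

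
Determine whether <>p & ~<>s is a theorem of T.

Tableau for the negation ~(<>p & ~<>s):
1. ~(<>p & ~<>s), 0
2. <>s, 0
3. s, 1
Accessibility: 0R0, 0R1, 1R1
The negation has an open branch (countermodel exists).

Not valid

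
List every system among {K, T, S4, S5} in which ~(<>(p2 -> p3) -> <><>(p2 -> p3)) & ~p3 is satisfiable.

K

K-tableau for the formula:
1. ~(<>(p2 -> p3) -> <><>(p2 -> p3)) & ~p3, u
2. ~(<>(p2 -> p3) -> <><>(p2 -> p3)), u   [&-rule on 1]
3. ~p3, u   [&-rule on 1]
4. <>(p2 -> p3), u   [~->-rule on 2]
5. ~<><>(p2 -> p3), u   [~->-rule on 2]
6. p2 -> p3, v   [<>-rule on 4: fresh world v, uRv]
7. ~<>(p2 -> p3), v   [~<>-rule on 5 via uRv]
8. p3, v   [->-rule on 6 (branches; this branch)]
Accessibility: uRv
Complete open branch: satisfiable in K.
T-tableau for the formula:
1. ~(<>(p2 -> p3) -> <><>(p2 -> p3)) & ~p3, u
2. ~(<>(p2 -> p3) -> <><>(p2 -> p3)), u   [&-rule on 1]
3. ~p3, u   [&-rule on 1]
4. <>(p2 -> p3), u   [~->-rule on 2]
5. ~<><>(p2 -> p3), u   [~->-rule on 2]
6. ~<>(p2 -> p3), u   [~<>-rule on 5 via uRu]
7. ~(p2 -> p3), u   [~<>-rule on 6 via uRu]
8. p2, u   [~->-rule on 7]
9. p2 -> p3, v   [<>-rule on 4: fresh world v, uRv]
10. ~<>(p2 -> p3), v   [~<>-rule on 5 via uRv]
11. ~(p2 -> p3), v   [~<>-rule on 6 via uRv]
12. p2, v   [~->-rule on 11]
13. ~p3, v   [~->-rule on 11]
14. p3, v   [->-rule on 9 (branches; this branch)]
Accessibility: uRu, uRv, vRv
Branch closes: p3 and ~p3 both at v.
Every branch closes (one shown): unsatisfiable in T, hence also in S4, S5 (every S4/S5-frame is a T-frame).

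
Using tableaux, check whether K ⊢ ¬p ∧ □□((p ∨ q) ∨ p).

Not valid

Tableau for the negation ¬(¬p ∧ □□((p ∨ q) ∨ p)):
1. ¬(¬p ∧ □□((p ∨ q) ∨ p)), w0
2. ¬□□((p ∨ q) ∨ p), w0
3. ¬□((p ∨ q) ∨ p), w1
4. ¬((p ∨ q) ∨ p), w2
5. ¬(p ∨ q), w2
6. ¬p, w2
7. ¬q, w2
Accessibility: w0Rw1, w1Rw2
The negation has an open branch (countermodel exists).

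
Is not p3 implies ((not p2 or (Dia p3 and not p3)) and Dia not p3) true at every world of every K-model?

Not valid

Tableau for the negation not (not p3 implies ((not p2 or (Dia p3 and not p3)) and Dia not p3)):
1. not (not p3 implies ((not p2 or (Dia p3 and not p3)) and Dia not p3)), w0
2. not p3, w0
3. not ((not p2 or (Dia p3 and not p3)) and Dia not p3), w0
4. not Dia not p3, w0
The negation has an open branch (countermodel exists).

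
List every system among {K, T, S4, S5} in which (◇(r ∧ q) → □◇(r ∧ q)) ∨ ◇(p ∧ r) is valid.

S5

S5-tableau for the negation ¬((◇(r ∧ q) → □◇(r ∧ q)) ∨ ◇(p ∧ r)):
1. ¬((◇(r ∧ q) → □◇(r ∧ q)) ∨ ◇(p ∧ r)), w0
2. ¬(◇(r ∧ q) → □◇(r ∧ q)), w0
3. ¬◇(p ∧ r), w0
4. ◇(r ∧ q), w0
5. ¬□◇(r ∧ q), w0
6. ¬(p ∧ r), w0
7. ¬r, w0
8. r ∧ q, w1
9. r, w1
10. q, w1
11. ¬(p ∧ r), w1
12. ¬p, w1
13. ¬◇(r ∧ q), w2
14. ¬(p ∧ r), w2
15. ¬(r ∧ q), w0
16. ¬(r ∧ q), w1
17. ¬(r ∧ q), w2
18. ¬r, w2
19. ¬q, w0
20. ¬q, w1
Accessibility: w0Rw0, w0Rw1, w0Rw2, w1Rw0, w1Rw1, w1Rw2, w2Rw0, w2Rw1, w2Rw2
Branch closes: q and ¬q both at w1.
Every branch closes (one shown): valid in S5.
S4-tableau for the negation ¬((◇(r ∧ q) → □◇(r ∧ q)) ∨ ◇(p ∧ r)):
1. ¬((◇(r ∧ q) → □◇(r ∧ q)) ∨ ◇(p ∧ r)), w0
2. ¬(◇(r ∧ q) → □◇(r ∧ q)), w0
3. ¬◇(p ∧ r), w0
4. ◇(r ∧ q), w0
5. ¬□◇(r ∧ q), w0
6. ¬(p ∧ r), w0
7. ¬r, w0
8. r ∧ q, w1
9. r, w1
10. q, w1
11. ¬(p ∧ r), w1
12. ¬p, w1
13. ¬◇(r ∧ q), w2
14. ¬(p ∧ r), w2
15. ¬(r ∧ q), w2
16. ¬r, w2
17. ¬q, w2
Accessibility: w0Rw0, w0Rw1, w0Rw2, w1Rw1, w2Rw2
Complete open branch: countermodel on an S4-frame, so not valid in S4, nor in K, T (the same frame is also a K-frame and a T-frame).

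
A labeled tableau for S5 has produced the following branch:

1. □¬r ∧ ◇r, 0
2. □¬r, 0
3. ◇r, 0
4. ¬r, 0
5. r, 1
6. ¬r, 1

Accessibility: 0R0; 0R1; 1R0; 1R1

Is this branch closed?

Both r and ¬r appear at 1.

Closed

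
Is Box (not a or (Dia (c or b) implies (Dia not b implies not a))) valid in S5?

Tableau for the negation not Box (not a or (Dia (c or b) implies (Dia not b implies not a))):
1. not Box (not a or (Dia (c or b) implies (Dia not b implies not a))), w0
2. not (not a or (Dia (c or b) implies (Dia not b implies not a))), w1   [neg-Box-rule on 1: fresh world w1, w0Rw1]
3. a, w1   [neg-or-rule on 2]
4. not (Dia (c or b) implies (Dia not b implies not a)), w1   [neg-or-rule on 2]
5. Dia (c or b), w1   [neg-implies-rule on 4]
6. not (Dia not b implies not a), w1   [neg-implies-rule on 4]
7. Dia not b, w1   [neg-implies-rule on 6]
8. c or b, w2   [Dia-rule on 5: fresh world w2, w1Rw2]
9. b, w2   [or-rule on 8 (branches; this branch)]
10. not b, w3   [Dia-rule on 7: fresh world w3, w1Rw3]
Accessibility: w0Rw0, w0Rw1, w0Rw2, w0Rw3, w1Rw0, w1Rw1, w1Rw2, w1Rw3, w2Rw0, w2Rw1, w2Rw2, w2Rw3, w3Rw0, w3Rw1, w3Rw2, w3Rw3
The negation has an open branch (countermodel exists).

Invalid (countermodel exists)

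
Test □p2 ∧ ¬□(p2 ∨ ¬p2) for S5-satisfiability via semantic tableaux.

Unsatisfiable (every branch closes)

1. □p2 ∧ ¬□(p2 ∨ ¬p2), u
2. □p2, u   [∧-rule on 1]
3. ¬□(p2 ∨ ¬p2), u   [∧-rule on 1]
4. p2, u   [□-rule on 2 via uRu]
5. ¬(p2 ∨ ¬p2), v   [¬□-rule on 3: fresh world v, uRv]
6. ¬p2, v   [¬∨-rule on 5]
7. p2, v   [¬∨-rule on 5]
Accessibility: uRu, uRv, vRu, vRv
Branch closes: p2 and ¬p2 both at v.
All branches of the tableau close; one closing branch shown above.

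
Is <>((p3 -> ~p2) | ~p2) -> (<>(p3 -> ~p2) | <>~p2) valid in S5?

Yes, valid

Tableau for the negation ~(<>((p3 -> ~p2) | ~p2) -> (<>(p3 -> ~p2) | <>~p2)):
1. ~(<>((p3 -> ~p2) | ~p2) -> (<>(p3 -> ~p2) | <>~p2)), w0
2. <>((p3 -> ~p2) | ~p2), w0
3. ~(<>(p3 -> ~p2) | <>~p2), w0
4. ~<>(p3 -> ~p2), w0
5. ~<>~p2, w0
6. ~(p3 -> ~p2), w0
7. p3, w0
8. p2, w0
9. (p3 -> ~p2) | ~p2, w1
10. ~(p3 -> ~p2), w1
11. p3, w1
12. p2, w1
13. p3 -> ~p2, w1
14. ~p2, w1
Accessibility: w0Rw0, w0Rw1, w1Rw0, w1Rw1
Branch closes: p2 and ~p2 both at w1.
All branches of the negation close; one closing branch shown above.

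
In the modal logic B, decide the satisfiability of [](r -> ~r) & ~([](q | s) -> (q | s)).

1. [](r -> ~r) & ~([](q | s) -> (q | s)), w0
2. [](r -> ~r), w0
3. ~([](q | s) -> (q | s)), w0
4. [](q | s), w0
5. ~(q | s), w0
6. ~q, w0
7. ~s, w0
8. r -> ~r, w0
9. q | s, w0
10. ~r, w0
11. s, w0
Accessibility: w0Rw0
Branch closes: s and ~s both at w0.
(One branch shown.) All branches close.

No, unsatisfiable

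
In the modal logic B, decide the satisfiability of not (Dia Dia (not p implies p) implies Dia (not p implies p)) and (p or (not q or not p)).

1. not (Dia Dia (not p implies p) implies Dia (not p implies p)) and (p or (not q or not p)), u
2. not (Dia Dia (not p implies p) implies Dia (not p implies p)), u   [and-rule on 1]
3. p or (not q or not p), u   [and-rule on 1]
4. Dia Dia (not p implies p), u   [neg-implies-rule on 2]
5. not Dia (not p implies p), u   [neg-implies-rule on 2]
6. not (not p implies p), u   [neg-Dia-rule on 5 via uRu]
7. not p, u   [neg-implies-rule on 6]
8. not q or not p, u   [or-rule on 3 (branches; this branch)]
9. Dia (not p implies p), v   [Dia-rule on 4: fresh world v, uRv]
10. not (not p implies p), v   [neg-Dia-rule on 5 via uRv]
11. not p, v   [neg-implies-rule on 10]
12. not p implies p, w   [Dia-rule on 9: fresh world w, vRw]
13. p, w   [implies-rule on 12 (branches; this branch)]
Accessibility: uRu, uRv, vRu, vRv, vRw, wRv, wRw

Satisfiable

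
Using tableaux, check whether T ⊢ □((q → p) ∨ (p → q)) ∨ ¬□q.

Tableau for the negation ¬(□((q → p) ∨ (p → q)) ∨ ¬□q):
1. ¬(□((q → p) ∨ (p → q)) ∨ ¬□q), w0
2. ¬□((q → p) ∨ (p → q)), w0
3. □q, w0
4. q, w0
5. ¬((q → p) ∨ (p → q)), w1
6. ¬(q → p), w1
7. ¬(p → q), w1
8. q, w1
9. ¬p, w1
10. p, w1
11. ¬q, w1
Accessibility: w0Rw0, w0Rw1, w1Rw1
Branch closes: p and ¬p both at w1.
All branches of the negation close; one closing branch shown above.

Valid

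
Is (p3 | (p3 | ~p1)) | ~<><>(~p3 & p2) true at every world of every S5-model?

Not valid

Tableau for the negation ~((p3 | (p3 | ~p1)) | ~<><>(~p3 & p2)):
1. ~((p3 | (p3 | ~p1)) | ~<><>(~p3 & p2)), 0
2. ~(p3 | (p3 | ~p1)), 0
3. <><>(~p3 & p2), 0
4. ~p3, 0
5. ~(p3 | ~p1), 0
6. p1, 0
7. <>(~p3 & p2), 1
8. ~p3 & p2, 2
9. ~p3, 2
10. p2, 2
Accessibility: 0R0, 0R1, 0R2, 1R0, 1R1, 1R2, 2R0, 2R1, 2R2
The negation has an open branch (countermodel exists).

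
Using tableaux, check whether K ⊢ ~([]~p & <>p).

Tableau for the negation []~p & <>p:
1. []~p & <>p, w0
2. []~p, w0
3. <>p, w0
4. p, w1
5. ~p, w1
Accessibility: w0Rw1
Branch closes: p and ~p both at w1.
All branches of the negation close; one closing branch shown above.

Valid in K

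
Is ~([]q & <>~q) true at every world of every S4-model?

Tableau for the negation []q & <>~q:
1. []q & <>~q, w0
2. []q, w0   [&-rule on 1]
3. <>~q, w0   [&-rule on 1]
4. q, w0   [[]-rule on 2 via w0Rw0]
5. ~q, w1   [<>-rule on 3: fresh world w1, w0Rw1]
6. q, w1   [[]-rule on 2 via w0Rw1]
Accessibility: w0Rw0, w0Rw1, w1Rw1
Branch closes: q and ~q both at w1.
Every branch of the negation's tableau closes; the branch above is one of them.

Yes, valid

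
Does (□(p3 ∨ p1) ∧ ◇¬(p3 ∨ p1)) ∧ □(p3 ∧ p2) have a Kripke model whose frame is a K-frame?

1. (□(p3 ∨ p1) ∧ ◇¬(p3 ∨ p1)) ∧ □(p3 ∧ p2), w0
2. □(p3 ∨ p1) ∧ ◇¬(p3 ∨ p1), w0
3. □(p3 ∧ p2), w0
4. □(p3 ∨ p1), w0
5. ◇¬(p3 ∨ p1), w0
6. ¬(p3 ∨ p1), w1
7. ¬p3, w1
8. ¬p1, w1
9. p3 ∧ p2, w1
10. p3, w1
11. p2, w1
Accessibility: w0Rw1
Branch closes: p3 and ¬p3 both at w1.
(One branch shown.) All branches close.

Unsatisfiable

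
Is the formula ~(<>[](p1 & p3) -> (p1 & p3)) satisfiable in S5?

1. ~(<>[](p1 & p3) -> (p1 & p3)), 0
2. <>[](p1 & p3), 0
3. ~(p1 & p3), 0
4. ~p3, 0
5. [](p1 & p3), 1
6. p1 & p3, 0
7. p1, 0
8. p3, 0
Accessibility: 0R0, 0R1, 1R0, 1R1
Branch closes: p3 and ~p3 both at 0.
All branches of the tableau close; one closing branch shown above.

No, unsatisfiable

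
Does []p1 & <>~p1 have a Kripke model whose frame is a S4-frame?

Unsatisfiable

1. []p1 & <>~p1, 0
2. []p1, 0
3. <>~p1, 0
4. p1, 0
5. ~p1, 1
6. p1, 1
Accessibility: 0R0, 0R1, 1R1
Branch closes: p1 and ~p1 both at 1.
Every branch closes; the branch above is one of them.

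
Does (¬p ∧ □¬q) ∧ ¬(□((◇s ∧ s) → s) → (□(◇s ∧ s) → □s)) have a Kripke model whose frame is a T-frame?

No, unsatisfiable

1. (¬p ∧ □¬q) ∧ ¬(□((◇s ∧ s) → s) → (□(◇s ∧ s) → □s)), 0
2. ¬p ∧ □¬q, 0   [∧-rule on 1]
3. ¬(□((◇s ∧ s) → s) → (□(◇s ∧ s) → □s)), 0   [∧-rule on 1]
4. ¬p, 0   [∧-rule on 2]
5. □¬q, 0   [∧-rule on 2]
6. □((◇s ∧ s) → s), 0   [¬→-rule on 3]
7. ¬(□(◇s ∧ s) → □s), 0   [¬→-rule on 3]
8. □(◇s ∧ s), 0   [¬→-rule on 7]
9. ¬□s, 0   [¬→-rule on 7]
10. ¬q, 0   [□-rule on 5 via 0R0]
11. (◇s ∧ s) → s, 0   [□-rule on 6 via 0R0]
12. ◇s ∧ s, 0   [□-rule on 8 via 0R0]
13. ◇s, 0   [∧-rule on 12]
14. s, 0   [∧-rule on 12]
15. ¬s, 1   [¬□-rule on 9: fresh world 1, 0R1]
16. ¬q, 1   [□-rule on 5 via 0R1]
17. (◇s ∧ s) → s, 1   [□-rule on 6 via 0R1]
18. ◇s ∧ s, 1   [□-rule on 8 via 0R1]
19. ◇s, 1   [∧-rule on 18]
20. s, 1   [∧-rule on 18]
Accessibility: 0R0, 0R1, 1R1
Branch closes: s and ¬s both at 1.
Every branch closes; the branch above is one of them.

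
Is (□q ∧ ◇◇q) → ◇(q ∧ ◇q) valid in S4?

Valid

Tableau for the negation ¬((□q ∧ ◇◇q) → ◇(q ∧ ◇q)):
1. ¬((□q ∧ ◇◇q) → ◇(q ∧ ◇q)), w0
2. □q ∧ ◇◇q, w0   [¬→-rule on 1]
3. ¬◇(q ∧ ◇q), w0   [¬→-rule on 1]
4. □q, w0   [∧-rule on 2]
5. ◇◇q, w0   [∧-rule on 2]
6. ¬(q ∧ ◇q), w0   [¬◇-rule on 3 via w0Rw0]
7. q, w0   [□-rule on 4 via w0Rw0]
8. ¬◇q, w0   [¬∧-rule on 6 (branches; this branch)]
9. ¬q, w0   [¬◇-rule on 8 via w0Rw0]
Accessibility: w0Rw0
Branch closes: q and ¬q both at w0.
All branches of the negation close; one closing branch shown above.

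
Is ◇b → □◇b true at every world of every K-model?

Not valid

Tableau for the negation ¬(◇b → □◇b):
1. ¬(◇b → □◇b), u
2. ◇b, u
3. ¬□◇b, u
4. b, v
5. ¬◇b, w
Accessibility: uRv, uRw
The negation has an open branch (countermodel exists).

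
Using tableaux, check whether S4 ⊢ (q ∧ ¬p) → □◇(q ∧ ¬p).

Tableau for the negation ¬((q ∧ ¬p) → □◇(q ∧ ¬p)):
1. ¬((q ∧ ¬p) → □◇(q ∧ ¬p)), w0
2. q ∧ ¬p, w0
3. ¬□◇(q ∧ ¬p), w0
4. q, w0
5. ¬p, w0
6. ¬◇(q ∧ ¬p), w1
7. ¬(q ∧ ¬p), w1
8. p, w1
Accessibility: w0Rw0, w0Rw1, w1Rw1
The negation has an open branch (countermodel exists).

Not valid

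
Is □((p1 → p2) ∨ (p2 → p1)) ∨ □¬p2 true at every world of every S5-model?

Tableau for the negation ¬(□((p1 → p2) ∨ (p2 → p1)) ∨ □¬p2):
1. ¬(□((p1 → p2) ∨ (p2 → p1)) ∨ □¬p2), w0
2. ¬□((p1 → p2) ∨ (p2 → p1)), w0
3. ¬□¬p2, w0
4. ¬((p1 → p2) ∨ (p2 → p1)), w1
5. ¬(p1 → p2), w1
6. ¬(p2 → p1), w1
7. p1, w1
8. ¬p2, w1
9. p2, w1
10. ¬p1, w1
Accessibility: w0Rw0, w0Rw1, w1Rw0, w1Rw1
Branch closes: p2 and ¬p2 both at w1.
Every branch of the negation's tableau closes; the branch above is one of them.

Valid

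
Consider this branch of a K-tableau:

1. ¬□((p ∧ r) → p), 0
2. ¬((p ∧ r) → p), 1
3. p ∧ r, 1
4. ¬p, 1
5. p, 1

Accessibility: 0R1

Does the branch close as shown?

Both p and ¬p appear at 1.

Closed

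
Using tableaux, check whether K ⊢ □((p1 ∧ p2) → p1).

Valid in K

Tableau for the negation ¬□((p1 ∧ p2) → p1):
1. ¬□((p1 ∧ p2) → p1), 0
2. ¬((p1 ∧ p2) → p1), 1
3. p1 ∧ p2, 1
4. ¬p1, 1
5. p1, 1
6. p2, 1
Accessibility: 0R1
Branch closes: p1 and ¬p1 both at 1.
Every branch of the negation's tableau closes; the branch above is one of them.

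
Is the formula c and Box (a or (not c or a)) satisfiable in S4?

Satisfiable (open branch found)

1. c and Box (a or (not c or a)), w0
2. c, w0
3. Box (a or (not c or a)), w0
4. a or (not c or a), w0
5. not c or a, w0
6. a, w0
Accessibility: w0Rw0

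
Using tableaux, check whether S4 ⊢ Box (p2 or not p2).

Tableau for the negation not Box (p2 or not p2):
1. not Box (p2 or not p2), 0
2. not (p2 or not p2), 1
3. not p2, 1
4. p2, 1
Accessibility: 0R0, 0R1, 1R1
Branch closes: p2 and not p2 both at 1.
All branches of the negation close; one closing branch shown above.

Valid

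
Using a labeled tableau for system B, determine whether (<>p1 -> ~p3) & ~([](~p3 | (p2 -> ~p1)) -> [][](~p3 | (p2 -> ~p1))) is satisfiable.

1. (<>p1 -> ~p3) & ~([](~p3 | (p2 -> ~p1)) -> [][](~p3 | (p2 -> ~p1))), 0
2. <>p1 -> ~p3, 0
3. ~([](~p3 | (p2 -> ~p1)) -> [][](~p3 | (p2 -> ~p1))), 0
4. [](~p3 | (p2 -> ~p1)), 0
5. ~[][](~p3 | (p2 -> ~p1)), 0
6. ~p3 | (p2 -> ~p1), 0
7. ~p3, 0
8. p2 -> ~p1, 0
9. ~p1, 0
10. ~[](~p3 | (p2 -> ~p1)), 1
11. ~p3 | (p2 -> ~p1), 1
12. p2 -> ~p1, 1
13. ~p1, 1
14. ~(~p3 | (p2 -> ~p1)), 2
15. p3, 2
16. ~(p2 -> ~p1), 2
17. p2, 2
18. p1, 2
Accessibility: 0R0, 0R1, 1R0, 1R1, 1R2, 2R1, 2R2

Satisfiable (open branch found)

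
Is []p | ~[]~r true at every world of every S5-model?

Tableau for the negation ~([]p | ~[]~r):
1. ~([]p | ~[]~r), u
2. ~[]p, u
3. []~r, u
4. ~r, u
5. ~p, v
6. ~r, v
Accessibility: uRu, uRv, vRu, vRv
The negation has an open branch (countermodel exists).

Not valid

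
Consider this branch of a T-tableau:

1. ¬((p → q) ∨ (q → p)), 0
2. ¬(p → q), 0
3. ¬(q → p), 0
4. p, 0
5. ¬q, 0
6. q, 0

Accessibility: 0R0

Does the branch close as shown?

Yes, closed

Both q and ¬q appear at 0.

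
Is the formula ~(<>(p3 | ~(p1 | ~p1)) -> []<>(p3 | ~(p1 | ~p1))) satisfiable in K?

Yes, satisfiable

1. ~(<>(p3 | ~(p1 | ~p1)) -> []<>(p3 | ~(p1 | ~p1))), w0
2. <>(p3 | ~(p1 | ~p1)), w0
3. ~[]<>(p3 | ~(p1 | ~p1)), w0
4. p3 | ~(p1 | ~p1), w1
5. p3, w1
6. ~<>(p3 | ~(p1 | ~p1)), w2
Accessibility: w0Rw1, w0Rw2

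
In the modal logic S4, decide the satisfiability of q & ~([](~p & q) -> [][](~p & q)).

1. q & ~([](~p & q) -> [][](~p & q)), 0
2. q, 0
3. ~([](~p & q) -> [][](~p & q)), 0
4. [](~p & q), 0
5. ~[][](~p & q), 0
6. ~p & q, 0
7. ~p, 0
8. ~[](~p & q), 1
9. ~p & q, 1
10. ~p, 1
11. q, 1
12. ~(~p & q), 2
13. ~p & q, 2
14. ~p, 2
15. q, 2
16. ~q, 2
Accessibility: 0R0, 0R1, 0R2, 1R1, 1R2, 2R2
Branch closes: q and ~q both at 2.
(One branch shown.) All branches close.

No, unsatisfiable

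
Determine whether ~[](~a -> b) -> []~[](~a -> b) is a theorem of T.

Tableau for the negation ~(~[](~a -> b) -> []~[](~a -> b)):
1. ~(~[](~a -> b) -> []~[](~a -> b)), u
2. ~[](~a -> b), u   [~->-rule on 1]
3. ~[]~[](~a -> b), u   [~->-rule on 1]
4. ~(~a -> b), v   [~[]-rule on 2: fresh world v, uRv]
5. ~a, v   [~->-rule on 4]
6. ~b, v   [~->-rule on 4]
7. [](~a -> b), w   [~[]-rule on 3: fresh world w, uRw]
8. ~a -> b, w   [[]-rule on 7 via wRw]
9. b, w   [->-rule on 8 (branches; this branch)]
Accessibility: uRu, uRv, uRw, vRv, wRw
The negation has an open branch (countermodel exists).

No, not valid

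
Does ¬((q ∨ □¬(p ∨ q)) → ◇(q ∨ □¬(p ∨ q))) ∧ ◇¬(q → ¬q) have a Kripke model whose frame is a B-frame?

Unsatisfiable

1. ¬((q ∨ □¬(p ∨ q)) → ◇(q ∨ □¬(p ∨ q))) ∧ ◇¬(q → ¬q), u
2. ¬((q ∨ □¬(p ∨ q)) → ◇(q ∨ □¬(p ∨ q))), u
3. ◇¬(q → ¬q), u
4. q ∨ □¬(p ∨ q), u
5. ¬◇(q ∨ □¬(p ∨ q)), u
6. ¬(q ∨ □¬(p ∨ q)), u
7. ¬q, u
8. ¬□¬(p ∨ q), u
9. □¬(p ∨ q), u
10. ¬(p ∨ q), u
11. ¬p, u
12. ¬(q → ¬q), v
13. q, v
14. ¬(q ∨ □¬(p ∨ q)), v
15. ¬q, v
16. ¬□¬(p ∨ q), v
Accessibility: uRu, uRv, vRu, vRv
Branch closes: q and ¬q both at v.
Every branch closes; the branch above is one of them.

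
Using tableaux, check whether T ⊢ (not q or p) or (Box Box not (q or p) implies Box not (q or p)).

Tableau for the negation not ((not q or p) or (Box Box not (q or p) implies Box not (q or p))):
1. not ((not q or p) or (Box Box not (q or p) implies Box not (q or p))), w0
2. not (not q or p), w0   [neg-or-rule on 1]
3. not (Box Box not (q or p) implies Box not (q or p)), w0   [neg-or-rule on 1]
4. q, w0   [neg-or-rule on 2]
5. not p, w0   [neg-or-rule on 2]
6. Box Box not (q or p), w0   [neg-implies-rule on 3]
7. not Box not (q or p), w0   [neg-implies-rule on 3]
8. Box not (q or p), w0   [Box-rule on 6 via w0Rw0]
9. not (q or p), w0   [Box-rule on 8 via w0Rw0]
10. not q, w0   [neg-or-rule on 9]
Accessibility: w0Rw0
Branch closes: q and not q both at w0.
Every branch of the negation's tableau closes; the branch above is one of them.

Valid in T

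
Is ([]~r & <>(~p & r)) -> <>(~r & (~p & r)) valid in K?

Valid

Tableau for the negation ~(([]~r & <>(~p & r)) -> <>(~r & (~p & r))):
1. ~(([]~r & <>(~p & r)) -> <>(~r & (~p & r))), 0
2. []~r & <>(~p & r), 0   [~->-rule on 1]
3. ~<>(~r & (~p & r)), 0   [~->-rule on 1]
4. []~r, 0   [&-rule on 2]
5. <>(~p & r), 0   [&-rule on 2]
6. ~p & r, 1   [<>-rule on 5: fresh world 1, 0R1]
7. ~p, 1   [&-rule on 6]
8. r, 1   [&-rule on 6]
9. ~(~r & (~p & r)), 1   [~<>-rule on 3 via 0R1]
10. ~r, 1   [[]-rule on 4 via 0R1]
Accessibility: 0R1
Branch closes: r and ~r both at 1.
Every branch of the negation's tableau closes; the branch above is one of them.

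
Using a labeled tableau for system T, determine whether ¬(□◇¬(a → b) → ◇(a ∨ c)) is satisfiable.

1. ¬(□◇¬(a → b) → ◇(a ∨ c)), 0
2. □◇¬(a → b), 0
3. ¬◇(a ∨ c), 0
4. ◇¬(a → b), 0
5. ¬(a ∨ c), 0
6. ¬a, 0
7. ¬c, 0
8. ¬(a → b), 1
9. a, 1
10. ¬b, 1
11. ◇¬(a → b), 1
12. ¬(a ∨ c), 1
13. ¬a, 1
14. ¬c, 1
Accessibility: 0R0, 0R1, 1R1
Branch closes: a and ¬a both at 1.
(One branch shown.) All branches close.

Unsatisfiable (every branch closes)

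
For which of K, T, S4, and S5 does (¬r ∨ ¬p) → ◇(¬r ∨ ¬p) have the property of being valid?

T, S4, S5

T-tableau for the negation ¬((¬r ∨ ¬p) → ◇(¬r ∨ ¬p)):
1. ¬((¬r ∨ ¬p) → ◇(¬r ∨ ¬p)), w0
2. ¬r ∨ ¬p, w0   [¬→-rule on 1]
3. ¬◇(¬r ∨ ¬p), w0   [¬→-rule on 1]
4. ¬(¬r ∨ ¬p), w0   [¬◇-rule on 3 via w0Rw0]
5. r, w0   [¬∨-rule on 4]
6. p, w0   [¬∨-rule on 4]
7. ¬p, w0   [∨-rule on 2 (branches; this branch)]
Accessibility: w0Rw0
Branch closes: p and ¬p both at w0.
Every branch closes (one shown): valid in T, hence also in S4, S5 (every theorem of T is a theorem of S4 and S5).
K-tableau for the negation ¬((¬r ∨ ¬p) → ◇(¬r ∨ ¬p)):
1. ¬((¬r ∨ ¬p) → ◇(¬r ∨ ¬p)), w0
2. ¬r ∨ ¬p, w0   [¬→-rule on 1]
3. ¬◇(¬r ∨ ¬p), w0   [¬→-rule on 1]
4. ¬p, w0   [∨-rule on 2 (branches; this branch)]
Complete open branch: countermodel on a K-frame, so not valid in K.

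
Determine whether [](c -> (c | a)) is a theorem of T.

Valid in T

Tableau for the negation ~[](c -> (c | a)):
1. ~[](c -> (c | a)), 0
2. ~(c -> (c | a)), 1
3. c, 1
4. ~(c | a), 1
5. ~c, 1
6. ~a, 1
Accessibility: 0R0, 0R1, 1R1
Branch closes: c and ~c both at 1.
Every branch of the negation's tableau closes; the branch above is one of them.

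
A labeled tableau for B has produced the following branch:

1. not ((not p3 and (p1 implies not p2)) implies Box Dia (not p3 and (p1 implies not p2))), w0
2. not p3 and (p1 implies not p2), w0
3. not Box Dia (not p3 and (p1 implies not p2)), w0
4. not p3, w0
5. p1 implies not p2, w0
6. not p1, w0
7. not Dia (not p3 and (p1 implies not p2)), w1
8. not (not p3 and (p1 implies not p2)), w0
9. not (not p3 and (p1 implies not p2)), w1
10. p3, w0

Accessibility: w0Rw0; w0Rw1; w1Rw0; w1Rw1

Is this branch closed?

Closed

Both p3 and not p3 appear at w0.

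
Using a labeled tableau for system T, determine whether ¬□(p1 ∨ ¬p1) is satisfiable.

1. ¬□(p1 ∨ ¬p1), 0
2. ¬(p1 ∨ ¬p1), 1   [¬□-rule on 1: fresh world 1, 0R1]
3. ¬p1, 1   [¬∨-rule on 2]
4. p1, 1   [¬∨-rule on 2]
Accessibility: 0R0, 0R1, 1R1
Branch closes: p1 and ¬p1 both at 1.
Every branch closes; the branch above is one of them.

Unsatisfiable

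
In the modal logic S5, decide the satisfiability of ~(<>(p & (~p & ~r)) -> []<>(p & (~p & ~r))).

No, unsatisfiable

1. ~(<>(p & (~p & ~r)) -> []<>(p & (~p & ~r))), w0
2. <>(p & (~p & ~r)), w0
3. ~[]<>(p & (~p & ~r)), w0
4. p & (~p & ~r), w1
5. p, w1
6. ~p & ~r, w1
7. ~p, w1
8. ~r, w1
Accessibility: w0Rw0, w0Rw1, w1Rw0, w1Rw1
Branch closes: p and ~p both at w1.
All branches of the tableau close; one closing branch shown above.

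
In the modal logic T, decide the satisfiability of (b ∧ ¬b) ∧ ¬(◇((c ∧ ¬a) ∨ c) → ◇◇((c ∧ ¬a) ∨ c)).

1. (b ∧ ¬b) ∧ ¬(◇((c ∧ ¬a) ∨ c) → ◇◇((c ∧ ¬a) ∨ c)), w0
2. b ∧ ¬b, w0
3. ¬(◇((c ∧ ¬a) ∨ c) → ◇◇((c ∧ ¬a) ∨ c)), w0
4. b, w0
5. ¬b, w0
Accessibility: w0Rw0
Branch closes: b and ¬b both at w0.
Every branch closes; the branch above is one of them.

Unsatisfiable (every branch closes)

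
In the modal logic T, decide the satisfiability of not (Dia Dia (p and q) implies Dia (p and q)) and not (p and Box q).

1. not (Dia Dia (p and q) implies Dia (p and q)) and not (p and Box q), w0
2. not (Dia Dia (p and q) implies Dia (p and q)), w0
3. not (p and Box q), w0
4. Dia Dia (p and q), w0
5. not Dia (p and q), w0
6. not (p and q), w0
7. not Box q, w0
8. not q, w0
9. Dia (p and q), w1
10. not (p and q), w1
11. not q, w1
12. not q, w2
13. not (p and q), w2
14. p and q, w3
15. p, w3
16. q, w3
Accessibility: w0Rw0, w0Rw1, w0Rw2, w1Rw1, w1Rw3, w2Rw2, w3Rw3

Satisfiable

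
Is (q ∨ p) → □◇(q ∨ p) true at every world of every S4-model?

Invalid (countermodel exists)

Tableau for the negation ¬((q ∨ p) → □◇(q ∨ p)):
1. ¬((q ∨ p) → □◇(q ∨ p)), w0
2. q ∨ p, w0   [¬→-rule on 1]
3. ¬□◇(q ∨ p), w0   [¬→-rule on 1]
4. p, w0   [∨-rule on 2 (branches; this branch)]
5. ¬◇(q ∨ p), w1   [¬□-rule on 3: fresh world w1, w0Rw1]
6. ¬(q ∨ p), w1   [¬◇-rule on 5 via w1Rw1]
7. ¬q, w1   [¬∨-rule on 6]
8. ¬p, w1   [¬∨-rule on 6]
Accessibility: w0Rw0, w0Rw1, w1Rw1
The negation has an open branch (countermodel exists).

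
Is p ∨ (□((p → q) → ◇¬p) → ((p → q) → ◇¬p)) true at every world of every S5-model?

Tableau for the negation ¬(p ∨ (□((p → q) → ◇¬p) → ((p → q) → ◇¬p))):
1. ¬(p ∨ (□((p → q) → ◇¬p) → ((p → q) → ◇¬p))), w0
2. ¬p, w0
3. ¬(□((p → q) → ◇¬p) → ((p → q) → ◇¬p)), w0
4. □((p → q) → ◇¬p), w0
5. ¬((p → q) → ◇¬p), w0
6. p → q, w0
7. ¬◇¬p, w0
8. (p → q) → ◇¬p, w0
9. p, w0
Accessibility: w0Rw0
Branch closes: p and ¬p both at w0.
Every branch of the negation's tableau closes; the branch above is one of them.

Valid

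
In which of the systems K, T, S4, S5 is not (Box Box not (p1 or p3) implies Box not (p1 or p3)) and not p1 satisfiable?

K

K-tableau for the formula:
1. not (Box Box not (p1 or p3) implies Box not (p1 or p3)) and not p1, 0
2. not (Box Box not (p1 or p3) implies Box not (p1 or p3)), 0   [and-rule on 1]
3. not p1, 0   [and-rule on 1]
4. Box Box not (p1 or p3), 0   [neg-implies-rule on 2]
5. not Box not (p1 or p3), 0   [neg-implies-rule on 2]
6. p1 or p3, 1   [neg-Box-rule on 5: fresh world 1, 0R1]
7. Box not (p1 or p3), 1   [Box-rule on 4 via 0R1]
8. p3, 1   [or-rule on 6 (branches; this branch)]
Accessibility: 0R1
Complete open branch: satisfiable in K.
T-tableau for the formula:
1. not (Box Box not (p1 or p3) implies Box not (p1 or p3)) and not p1, 0
2. not (Box Box not (p1 or p3) implies Box not (p1 or p3)), 0   [and-rule on 1]
3. not p1, 0   [and-rule on 1]
4. Box Box not (p1 or p3), 0   [neg-implies-rule on 2]
5. not Box not (p1 or p3), 0   [neg-implies-rule on 2]
6. Box not (p1 or p3), 0   [Box-rule on 4 via 0R0]
7. not (p1 or p3), 0   [Box-rule on 6 via 0R0]
8. not p3, 0   [neg-or-rule on 7]
9. p1 or p3, 1   [neg-Box-rule on 5: fresh world 1, 0R1]
10. Box not (p1 or p3), 1   [Box-rule on 4 via 0R1]
11. not (p1 or p3), 1   [Box-rule on 6 via 0R1]
12. not p1, 1   [neg-or-rule on 11]
13. not p3, 1   [neg-or-rule on 11]
14. p3, 1   [or-rule on 9 (branches; this branch)]
Accessibility: 0R0, 0R1, 1R1
Branch closes: p3 and not p3 both at 1.
Every branch closes (one shown): unsatisfiable in T, hence also in S4, S5 (every S4/S5-frame is a T-frame).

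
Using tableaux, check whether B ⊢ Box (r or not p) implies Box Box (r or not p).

Tableau for the negation not (Box (r or not p) implies Box Box (r or not p)):
1. not (Box (r or not p) implies Box Box (r or not p)), 0
2. Box (r or not p), 0
3. not Box Box (r or not p), 0
4. r or not p, 0
5. not p, 0
6. not Box (r or not p), 1
7. r or not p, 1
8. not p, 1
9. not (r or not p), 2
10. not r, 2
11. p, 2
Accessibility: 0R0, 0R1, 1R0, 1R1, 1R2, 2R1, 2R2
The negation has an open branch (countermodel exists).

Not valid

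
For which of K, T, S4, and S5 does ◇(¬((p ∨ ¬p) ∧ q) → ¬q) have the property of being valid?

T, S4, S5

K-tableau for the negation ¬◇(¬((p ∨ ¬p) ∧ q) → ¬q):
1. ¬◇(¬((p ∨ ¬p) ∧ q) → ¬q), 0
Complete open branch: countermodel on a K-frame, so not valid in K.
T-tableau for the negation ¬◇(¬((p ∨ ¬p) ∧ q) → ¬q):
1. ¬◇(¬((p ∨ ¬p) ∧ q) → ¬q), 0
2. ¬(¬((p ∨ ¬p) ∧ q) → ¬q), 0
3. ¬((p ∨ ¬p) ∧ q), 0
4. q, 0
5. ¬(p ∨ ¬p), 0
6. ¬p, 0
7. p, 0
Accessibility: 0R0
Branch closes: p and ¬p both at 0.
Every branch closes (one shown): valid in T, hence also in S4, S5 (every theorem of T is a theorem of S4 and S5).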